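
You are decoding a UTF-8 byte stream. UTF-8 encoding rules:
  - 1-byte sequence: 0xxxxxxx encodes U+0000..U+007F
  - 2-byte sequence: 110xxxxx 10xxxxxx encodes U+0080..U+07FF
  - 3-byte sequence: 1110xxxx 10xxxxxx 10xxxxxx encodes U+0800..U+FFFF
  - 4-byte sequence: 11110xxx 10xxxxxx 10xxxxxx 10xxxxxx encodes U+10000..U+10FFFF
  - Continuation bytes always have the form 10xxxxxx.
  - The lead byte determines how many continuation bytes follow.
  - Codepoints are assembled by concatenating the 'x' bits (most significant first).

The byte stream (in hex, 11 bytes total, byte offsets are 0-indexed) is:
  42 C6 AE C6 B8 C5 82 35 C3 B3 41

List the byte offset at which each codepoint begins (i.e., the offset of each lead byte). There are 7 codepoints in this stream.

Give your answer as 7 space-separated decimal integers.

Byte[0]=42: 1-byte ASCII. cp=U+0042
Byte[1]=C6: 2-byte lead, need 1 cont bytes. acc=0x6
Byte[2]=AE: continuation. acc=(acc<<6)|0x2E=0x1AE
Completed: cp=U+01AE (starts at byte 1)
Byte[3]=C6: 2-byte lead, need 1 cont bytes. acc=0x6
Byte[4]=B8: continuation. acc=(acc<<6)|0x38=0x1B8
Completed: cp=U+01B8 (starts at byte 3)
Byte[5]=C5: 2-byte lead, need 1 cont bytes. acc=0x5
Byte[6]=82: continuation. acc=(acc<<6)|0x02=0x142
Completed: cp=U+0142 (starts at byte 5)
Byte[7]=35: 1-byte ASCII. cp=U+0035
Byte[8]=C3: 2-byte lead, need 1 cont bytes. acc=0x3
Byte[9]=B3: continuation. acc=(acc<<6)|0x33=0xF3
Completed: cp=U+00F3 (starts at byte 8)
Byte[10]=41: 1-byte ASCII. cp=U+0041

Answer: 0 1 3 5 7 8 10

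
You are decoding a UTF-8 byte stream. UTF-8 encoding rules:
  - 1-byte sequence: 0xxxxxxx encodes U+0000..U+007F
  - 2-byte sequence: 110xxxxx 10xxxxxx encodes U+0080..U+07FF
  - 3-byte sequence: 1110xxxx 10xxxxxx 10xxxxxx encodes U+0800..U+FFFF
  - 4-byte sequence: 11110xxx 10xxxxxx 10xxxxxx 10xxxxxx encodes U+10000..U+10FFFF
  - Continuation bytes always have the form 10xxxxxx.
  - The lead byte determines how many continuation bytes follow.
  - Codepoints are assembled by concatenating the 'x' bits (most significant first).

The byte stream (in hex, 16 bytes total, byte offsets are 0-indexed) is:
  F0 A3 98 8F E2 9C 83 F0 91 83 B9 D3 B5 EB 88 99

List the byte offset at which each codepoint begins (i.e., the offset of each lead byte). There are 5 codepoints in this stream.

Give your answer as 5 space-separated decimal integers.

Answer: 0 4 7 11 13

Derivation:
Byte[0]=F0: 4-byte lead, need 3 cont bytes. acc=0x0
Byte[1]=A3: continuation. acc=(acc<<6)|0x23=0x23
Byte[2]=98: continuation. acc=(acc<<6)|0x18=0x8D8
Byte[3]=8F: continuation. acc=(acc<<6)|0x0F=0x2360F
Completed: cp=U+2360F (starts at byte 0)
Byte[4]=E2: 3-byte lead, need 2 cont bytes. acc=0x2
Byte[5]=9C: continuation. acc=(acc<<6)|0x1C=0x9C
Byte[6]=83: continuation. acc=(acc<<6)|0x03=0x2703
Completed: cp=U+2703 (starts at byte 4)
Byte[7]=F0: 4-byte lead, need 3 cont bytes. acc=0x0
Byte[8]=91: continuation. acc=(acc<<6)|0x11=0x11
Byte[9]=83: continuation. acc=(acc<<6)|0x03=0x443
Byte[10]=B9: continuation. acc=(acc<<6)|0x39=0x110F9
Completed: cp=U+110F9 (starts at byte 7)
Byte[11]=D3: 2-byte lead, need 1 cont bytes. acc=0x13
Byte[12]=B5: continuation. acc=(acc<<6)|0x35=0x4F5
Completed: cp=U+04F5 (starts at byte 11)
Byte[13]=EB: 3-byte lead, need 2 cont bytes. acc=0xB
Byte[14]=88: continuation. acc=(acc<<6)|0x08=0x2C8
Byte[15]=99: continuation. acc=(acc<<6)|0x19=0xB219
Completed: cp=U+B219 (starts at byte 13)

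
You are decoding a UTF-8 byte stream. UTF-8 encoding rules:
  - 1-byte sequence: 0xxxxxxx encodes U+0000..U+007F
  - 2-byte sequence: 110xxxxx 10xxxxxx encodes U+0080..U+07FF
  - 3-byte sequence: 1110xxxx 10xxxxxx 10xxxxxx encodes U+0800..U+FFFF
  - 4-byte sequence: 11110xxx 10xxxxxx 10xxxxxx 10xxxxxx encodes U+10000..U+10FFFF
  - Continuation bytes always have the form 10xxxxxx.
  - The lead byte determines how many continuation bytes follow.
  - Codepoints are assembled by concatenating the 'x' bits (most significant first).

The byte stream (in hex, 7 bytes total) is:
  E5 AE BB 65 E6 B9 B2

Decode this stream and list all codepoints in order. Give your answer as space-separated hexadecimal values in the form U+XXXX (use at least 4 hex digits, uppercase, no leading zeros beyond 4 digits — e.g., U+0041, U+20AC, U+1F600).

Byte[0]=E5: 3-byte lead, need 2 cont bytes. acc=0x5
Byte[1]=AE: continuation. acc=(acc<<6)|0x2E=0x16E
Byte[2]=BB: continuation. acc=(acc<<6)|0x3B=0x5BBB
Completed: cp=U+5BBB (starts at byte 0)
Byte[3]=65: 1-byte ASCII. cp=U+0065
Byte[4]=E6: 3-byte lead, need 2 cont bytes. acc=0x6
Byte[5]=B9: continuation. acc=(acc<<6)|0x39=0x1B9
Byte[6]=B2: continuation. acc=(acc<<6)|0x32=0x6E72
Completed: cp=U+6E72 (starts at byte 4)

Answer: U+5BBB U+0065 U+6E72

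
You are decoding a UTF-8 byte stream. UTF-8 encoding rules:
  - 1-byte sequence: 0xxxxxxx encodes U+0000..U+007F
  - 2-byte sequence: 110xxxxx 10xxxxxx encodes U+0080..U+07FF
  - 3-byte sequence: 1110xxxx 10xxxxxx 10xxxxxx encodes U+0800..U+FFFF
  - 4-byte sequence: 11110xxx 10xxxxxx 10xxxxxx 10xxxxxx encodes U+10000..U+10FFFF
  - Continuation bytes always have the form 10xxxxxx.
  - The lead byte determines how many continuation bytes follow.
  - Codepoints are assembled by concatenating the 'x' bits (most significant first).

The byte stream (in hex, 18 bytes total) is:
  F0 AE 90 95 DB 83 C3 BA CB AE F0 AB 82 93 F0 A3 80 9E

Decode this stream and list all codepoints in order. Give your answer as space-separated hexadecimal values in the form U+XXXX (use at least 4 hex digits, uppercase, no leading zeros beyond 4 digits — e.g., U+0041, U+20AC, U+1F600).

Byte[0]=F0: 4-byte lead, need 3 cont bytes. acc=0x0
Byte[1]=AE: continuation. acc=(acc<<6)|0x2E=0x2E
Byte[2]=90: continuation. acc=(acc<<6)|0x10=0xB90
Byte[3]=95: continuation. acc=(acc<<6)|0x15=0x2E415
Completed: cp=U+2E415 (starts at byte 0)
Byte[4]=DB: 2-byte lead, need 1 cont bytes. acc=0x1B
Byte[5]=83: continuation. acc=(acc<<6)|0x03=0x6C3
Completed: cp=U+06C3 (starts at byte 4)
Byte[6]=C3: 2-byte lead, need 1 cont bytes. acc=0x3
Byte[7]=BA: continuation. acc=(acc<<6)|0x3A=0xFA
Completed: cp=U+00FA (starts at byte 6)
Byte[8]=CB: 2-byte lead, need 1 cont bytes. acc=0xB
Byte[9]=AE: continuation. acc=(acc<<6)|0x2E=0x2EE
Completed: cp=U+02EE (starts at byte 8)
Byte[10]=F0: 4-byte lead, need 3 cont bytes. acc=0x0
Byte[11]=AB: continuation. acc=(acc<<6)|0x2B=0x2B
Byte[12]=82: continuation. acc=(acc<<6)|0x02=0xAC2
Byte[13]=93: continuation. acc=(acc<<6)|0x13=0x2B093
Completed: cp=U+2B093 (starts at byte 10)
Byte[14]=F0: 4-byte lead, need 3 cont bytes. acc=0x0
Byte[15]=A3: continuation. acc=(acc<<6)|0x23=0x23
Byte[16]=80: continuation. acc=(acc<<6)|0x00=0x8C0
Byte[17]=9E: continuation. acc=(acc<<6)|0x1E=0x2301E
Completed: cp=U+2301E (starts at byte 14)

Answer: U+2E415 U+06C3 U+00FA U+02EE U+2B093 U+2301E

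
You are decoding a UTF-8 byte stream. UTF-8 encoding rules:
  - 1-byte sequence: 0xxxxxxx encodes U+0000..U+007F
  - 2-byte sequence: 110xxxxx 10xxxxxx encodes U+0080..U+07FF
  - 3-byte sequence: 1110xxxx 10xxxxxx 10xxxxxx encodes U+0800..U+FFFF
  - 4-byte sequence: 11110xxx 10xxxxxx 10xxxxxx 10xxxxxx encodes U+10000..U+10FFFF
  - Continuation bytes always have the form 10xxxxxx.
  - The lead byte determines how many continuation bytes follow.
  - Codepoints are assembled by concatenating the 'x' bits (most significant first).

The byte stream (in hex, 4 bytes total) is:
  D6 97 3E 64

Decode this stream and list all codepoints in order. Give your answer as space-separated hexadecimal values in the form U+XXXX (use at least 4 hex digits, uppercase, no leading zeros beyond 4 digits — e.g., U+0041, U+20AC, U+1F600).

Answer: U+0597 U+003E U+0064

Derivation:
Byte[0]=D6: 2-byte lead, need 1 cont bytes. acc=0x16
Byte[1]=97: continuation. acc=(acc<<6)|0x17=0x597
Completed: cp=U+0597 (starts at byte 0)
Byte[2]=3E: 1-byte ASCII. cp=U+003E
Byte[3]=64: 1-byte ASCII. cp=U+0064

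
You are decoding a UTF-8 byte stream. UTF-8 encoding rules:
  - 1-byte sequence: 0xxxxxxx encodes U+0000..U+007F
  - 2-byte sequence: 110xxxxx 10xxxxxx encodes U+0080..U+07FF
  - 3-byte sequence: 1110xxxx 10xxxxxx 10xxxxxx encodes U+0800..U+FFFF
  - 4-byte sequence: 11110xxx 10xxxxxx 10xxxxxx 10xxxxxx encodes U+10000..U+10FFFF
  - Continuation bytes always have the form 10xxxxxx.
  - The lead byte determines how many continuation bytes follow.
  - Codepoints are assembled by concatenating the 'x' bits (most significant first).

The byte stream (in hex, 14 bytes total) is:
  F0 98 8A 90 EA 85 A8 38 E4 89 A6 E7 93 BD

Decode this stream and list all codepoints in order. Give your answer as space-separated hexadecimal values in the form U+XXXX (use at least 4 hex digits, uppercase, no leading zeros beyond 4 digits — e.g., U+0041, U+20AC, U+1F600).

Answer: U+18290 U+A168 U+0038 U+4266 U+74FD

Derivation:
Byte[0]=F0: 4-byte lead, need 3 cont bytes. acc=0x0
Byte[1]=98: continuation. acc=(acc<<6)|0x18=0x18
Byte[2]=8A: continuation. acc=(acc<<6)|0x0A=0x60A
Byte[3]=90: continuation. acc=(acc<<6)|0x10=0x18290
Completed: cp=U+18290 (starts at byte 0)
Byte[4]=EA: 3-byte lead, need 2 cont bytes. acc=0xA
Byte[5]=85: continuation. acc=(acc<<6)|0x05=0x285
Byte[6]=A8: continuation. acc=(acc<<6)|0x28=0xA168
Completed: cp=U+A168 (starts at byte 4)
Byte[7]=38: 1-byte ASCII. cp=U+0038
Byte[8]=E4: 3-byte lead, need 2 cont bytes. acc=0x4
Byte[9]=89: continuation. acc=(acc<<6)|0x09=0x109
Byte[10]=A6: continuation. acc=(acc<<6)|0x26=0x4266
Completed: cp=U+4266 (starts at byte 8)
Byte[11]=E7: 3-byte lead, need 2 cont bytes. acc=0x7
Byte[12]=93: continuation. acc=(acc<<6)|0x13=0x1D3
Byte[13]=BD: continuation. acc=(acc<<6)|0x3D=0x74FD
Completed: cp=U+74FD (starts at byte 11)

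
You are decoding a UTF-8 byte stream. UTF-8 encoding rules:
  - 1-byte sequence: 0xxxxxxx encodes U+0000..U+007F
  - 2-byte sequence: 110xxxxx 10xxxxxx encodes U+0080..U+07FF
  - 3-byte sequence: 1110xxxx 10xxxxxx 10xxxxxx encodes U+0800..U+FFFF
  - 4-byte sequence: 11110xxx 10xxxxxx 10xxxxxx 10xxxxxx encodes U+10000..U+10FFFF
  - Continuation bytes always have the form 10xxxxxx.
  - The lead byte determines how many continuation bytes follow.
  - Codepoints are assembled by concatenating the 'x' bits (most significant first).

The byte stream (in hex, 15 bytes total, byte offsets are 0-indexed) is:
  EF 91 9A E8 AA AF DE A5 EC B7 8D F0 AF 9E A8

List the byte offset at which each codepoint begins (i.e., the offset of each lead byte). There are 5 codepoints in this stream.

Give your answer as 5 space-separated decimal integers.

Answer: 0 3 6 8 11

Derivation:
Byte[0]=EF: 3-byte lead, need 2 cont bytes. acc=0xF
Byte[1]=91: continuation. acc=(acc<<6)|0x11=0x3D1
Byte[2]=9A: continuation. acc=(acc<<6)|0x1A=0xF45A
Completed: cp=U+F45A (starts at byte 0)
Byte[3]=E8: 3-byte lead, need 2 cont bytes. acc=0x8
Byte[4]=AA: continuation. acc=(acc<<6)|0x2A=0x22A
Byte[5]=AF: continuation. acc=(acc<<6)|0x2F=0x8AAF
Completed: cp=U+8AAF (starts at byte 3)
Byte[6]=DE: 2-byte lead, need 1 cont bytes. acc=0x1E
Byte[7]=A5: continuation. acc=(acc<<6)|0x25=0x7A5
Completed: cp=U+07A5 (starts at byte 6)
Byte[8]=EC: 3-byte lead, need 2 cont bytes. acc=0xC
Byte[9]=B7: continuation. acc=(acc<<6)|0x37=0x337
Byte[10]=8D: continuation. acc=(acc<<6)|0x0D=0xCDCD
Completed: cp=U+CDCD (starts at byte 8)
Byte[11]=F0: 4-byte lead, need 3 cont bytes. acc=0x0
Byte[12]=AF: continuation. acc=(acc<<6)|0x2F=0x2F
Byte[13]=9E: continuation. acc=(acc<<6)|0x1E=0xBDE
Byte[14]=A8: continuation. acc=(acc<<6)|0x28=0x2F7A8
Completed: cp=U+2F7A8 (starts at byte 11)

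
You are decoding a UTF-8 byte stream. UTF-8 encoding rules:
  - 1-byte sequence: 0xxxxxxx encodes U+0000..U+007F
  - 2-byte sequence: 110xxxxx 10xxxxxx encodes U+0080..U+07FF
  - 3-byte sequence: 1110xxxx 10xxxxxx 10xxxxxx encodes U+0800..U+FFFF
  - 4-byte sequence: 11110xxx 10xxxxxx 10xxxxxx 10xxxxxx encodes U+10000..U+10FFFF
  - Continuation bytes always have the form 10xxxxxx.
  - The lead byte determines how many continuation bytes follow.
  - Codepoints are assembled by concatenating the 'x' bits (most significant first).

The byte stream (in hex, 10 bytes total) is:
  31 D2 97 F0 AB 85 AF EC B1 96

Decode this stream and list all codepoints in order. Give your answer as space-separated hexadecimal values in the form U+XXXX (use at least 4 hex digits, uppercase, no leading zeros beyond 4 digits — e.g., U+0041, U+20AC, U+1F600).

Answer: U+0031 U+0497 U+2B16F U+CC56

Derivation:
Byte[0]=31: 1-byte ASCII. cp=U+0031
Byte[1]=D2: 2-byte lead, need 1 cont bytes. acc=0x12
Byte[2]=97: continuation. acc=(acc<<6)|0x17=0x497
Completed: cp=U+0497 (starts at byte 1)
Byte[3]=F0: 4-byte lead, need 3 cont bytes. acc=0x0
Byte[4]=AB: continuation. acc=(acc<<6)|0x2B=0x2B
Byte[5]=85: continuation. acc=(acc<<6)|0x05=0xAC5
Byte[6]=AF: continuation. acc=(acc<<6)|0x2F=0x2B16F
Completed: cp=U+2B16F (starts at byte 3)
Byte[7]=EC: 3-byte lead, need 2 cont bytes. acc=0xC
Byte[8]=B1: continuation. acc=(acc<<6)|0x31=0x331
Byte[9]=96: continuation. acc=(acc<<6)|0x16=0xCC56
Completed: cp=U+CC56 (starts at byte 7)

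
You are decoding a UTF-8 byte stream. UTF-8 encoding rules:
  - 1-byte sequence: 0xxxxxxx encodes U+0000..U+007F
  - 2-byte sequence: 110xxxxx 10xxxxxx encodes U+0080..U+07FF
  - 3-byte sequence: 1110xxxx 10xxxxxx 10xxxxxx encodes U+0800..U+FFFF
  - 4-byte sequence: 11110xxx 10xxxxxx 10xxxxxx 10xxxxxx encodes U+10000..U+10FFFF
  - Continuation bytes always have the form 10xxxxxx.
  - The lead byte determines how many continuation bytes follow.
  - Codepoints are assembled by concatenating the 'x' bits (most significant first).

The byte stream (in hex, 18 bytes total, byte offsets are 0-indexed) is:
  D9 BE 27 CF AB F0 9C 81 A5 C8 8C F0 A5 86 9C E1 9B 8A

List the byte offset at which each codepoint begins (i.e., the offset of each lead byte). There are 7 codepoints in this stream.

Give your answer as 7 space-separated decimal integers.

Byte[0]=D9: 2-byte lead, need 1 cont bytes. acc=0x19
Byte[1]=BE: continuation. acc=(acc<<6)|0x3E=0x67E
Completed: cp=U+067E (starts at byte 0)
Byte[2]=27: 1-byte ASCII. cp=U+0027
Byte[3]=CF: 2-byte lead, need 1 cont bytes. acc=0xF
Byte[4]=AB: continuation. acc=(acc<<6)|0x2B=0x3EB
Completed: cp=U+03EB (starts at byte 3)
Byte[5]=F0: 4-byte lead, need 3 cont bytes. acc=0x0
Byte[6]=9C: continuation. acc=(acc<<6)|0x1C=0x1C
Byte[7]=81: continuation. acc=(acc<<6)|0x01=0x701
Byte[8]=A5: continuation. acc=(acc<<6)|0x25=0x1C065
Completed: cp=U+1C065 (starts at byte 5)
Byte[9]=C8: 2-byte lead, need 1 cont bytes. acc=0x8
Byte[10]=8C: continuation. acc=(acc<<6)|0x0C=0x20C
Completed: cp=U+020C (starts at byte 9)
Byte[11]=F0: 4-byte lead, need 3 cont bytes. acc=0x0
Byte[12]=A5: continuation. acc=(acc<<6)|0x25=0x25
Byte[13]=86: continuation. acc=(acc<<6)|0x06=0x946
Byte[14]=9C: continuation. acc=(acc<<6)|0x1C=0x2519C
Completed: cp=U+2519C (starts at byte 11)
Byte[15]=E1: 3-byte lead, need 2 cont bytes. acc=0x1
Byte[16]=9B: continuation. acc=(acc<<6)|0x1B=0x5B
Byte[17]=8A: continuation. acc=(acc<<6)|0x0A=0x16CA
Completed: cp=U+16CA (starts at byte 15)

Answer: 0 2 3 5 9 11 15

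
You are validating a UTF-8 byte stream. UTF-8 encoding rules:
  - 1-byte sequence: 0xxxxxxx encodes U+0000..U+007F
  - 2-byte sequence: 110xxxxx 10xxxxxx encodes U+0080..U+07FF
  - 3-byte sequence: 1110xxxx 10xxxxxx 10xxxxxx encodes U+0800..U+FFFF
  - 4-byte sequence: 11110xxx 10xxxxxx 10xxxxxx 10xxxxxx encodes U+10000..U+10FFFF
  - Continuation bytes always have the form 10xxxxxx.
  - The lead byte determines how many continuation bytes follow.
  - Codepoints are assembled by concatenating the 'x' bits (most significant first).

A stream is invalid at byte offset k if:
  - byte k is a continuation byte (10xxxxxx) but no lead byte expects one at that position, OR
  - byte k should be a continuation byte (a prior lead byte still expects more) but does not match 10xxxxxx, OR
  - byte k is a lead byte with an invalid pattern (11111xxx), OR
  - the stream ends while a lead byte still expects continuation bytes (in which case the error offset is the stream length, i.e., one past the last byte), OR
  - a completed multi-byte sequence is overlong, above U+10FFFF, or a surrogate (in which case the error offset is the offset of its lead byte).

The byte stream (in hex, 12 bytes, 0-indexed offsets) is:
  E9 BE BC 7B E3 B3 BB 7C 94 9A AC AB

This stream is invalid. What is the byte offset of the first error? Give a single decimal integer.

Byte[0]=E9: 3-byte lead, need 2 cont bytes. acc=0x9
Byte[1]=BE: continuation. acc=(acc<<6)|0x3E=0x27E
Byte[2]=BC: continuation. acc=(acc<<6)|0x3C=0x9FBC
Completed: cp=U+9FBC (starts at byte 0)
Byte[3]=7B: 1-byte ASCII. cp=U+007B
Byte[4]=E3: 3-byte lead, need 2 cont bytes. acc=0x3
Byte[5]=B3: continuation. acc=(acc<<6)|0x33=0xF3
Byte[6]=BB: continuation. acc=(acc<<6)|0x3B=0x3CFB
Completed: cp=U+3CFB (starts at byte 4)
Byte[7]=7C: 1-byte ASCII. cp=U+007C
Byte[8]=94: INVALID lead byte (not 0xxx/110x/1110/11110)

Answer: 8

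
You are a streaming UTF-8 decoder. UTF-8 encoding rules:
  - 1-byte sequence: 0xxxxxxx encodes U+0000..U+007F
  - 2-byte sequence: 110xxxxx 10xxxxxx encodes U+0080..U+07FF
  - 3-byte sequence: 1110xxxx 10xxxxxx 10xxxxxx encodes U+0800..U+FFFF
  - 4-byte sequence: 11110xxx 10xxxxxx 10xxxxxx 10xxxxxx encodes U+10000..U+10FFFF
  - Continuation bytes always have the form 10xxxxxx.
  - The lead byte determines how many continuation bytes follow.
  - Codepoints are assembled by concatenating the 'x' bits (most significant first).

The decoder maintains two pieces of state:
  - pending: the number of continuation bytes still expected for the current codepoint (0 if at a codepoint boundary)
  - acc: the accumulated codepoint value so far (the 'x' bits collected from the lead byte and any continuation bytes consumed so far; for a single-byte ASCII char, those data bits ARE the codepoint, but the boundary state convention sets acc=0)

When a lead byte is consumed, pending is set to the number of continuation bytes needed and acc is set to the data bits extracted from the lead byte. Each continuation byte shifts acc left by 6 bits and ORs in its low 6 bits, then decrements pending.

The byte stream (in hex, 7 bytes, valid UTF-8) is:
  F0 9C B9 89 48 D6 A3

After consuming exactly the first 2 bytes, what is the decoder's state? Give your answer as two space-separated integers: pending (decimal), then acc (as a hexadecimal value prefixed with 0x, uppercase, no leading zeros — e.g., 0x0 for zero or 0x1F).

Byte[0]=F0: 4-byte lead. pending=3, acc=0x0
Byte[1]=9C: continuation. acc=(acc<<6)|0x1C=0x1C, pending=2

Answer: 2 0x1C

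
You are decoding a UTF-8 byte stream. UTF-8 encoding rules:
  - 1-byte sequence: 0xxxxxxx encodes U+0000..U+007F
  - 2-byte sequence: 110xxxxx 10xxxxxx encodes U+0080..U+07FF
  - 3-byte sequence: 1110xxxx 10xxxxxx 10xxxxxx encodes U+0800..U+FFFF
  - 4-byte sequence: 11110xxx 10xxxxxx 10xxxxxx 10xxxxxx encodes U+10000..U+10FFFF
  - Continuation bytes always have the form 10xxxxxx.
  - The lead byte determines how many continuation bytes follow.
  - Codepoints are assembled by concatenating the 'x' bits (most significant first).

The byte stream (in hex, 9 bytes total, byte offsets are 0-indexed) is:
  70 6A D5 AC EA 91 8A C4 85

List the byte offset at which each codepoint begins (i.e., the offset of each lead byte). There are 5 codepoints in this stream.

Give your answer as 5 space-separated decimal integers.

Byte[0]=70: 1-byte ASCII. cp=U+0070
Byte[1]=6A: 1-byte ASCII. cp=U+006A
Byte[2]=D5: 2-byte lead, need 1 cont bytes. acc=0x15
Byte[3]=AC: continuation. acc=(acc<<6)|0x2C=0x56C
Completed: cp=U+056C (starts at byte 2)
Byte[4]=EA: 3-byte lead, need 2 cont bytes. acc=0xA
Byte[5]=91: continuation. acc=(acc<<6)|0x11=0x291
Byte[6]=8A: continuation. acc=(acc<<6)|0x0A=0xA44A
Completed: cp=U+A44A (starts at byte 4)
Byte[7]=C4: 2-byte lead, need 1 cont bytes. acc=0x4
Byte[8]=85: continuation. acc=(acc<<6)|0x05=0x105
Completed: cp=U+0105 (starts at byte 7)

Answer: 0 1 2 4 7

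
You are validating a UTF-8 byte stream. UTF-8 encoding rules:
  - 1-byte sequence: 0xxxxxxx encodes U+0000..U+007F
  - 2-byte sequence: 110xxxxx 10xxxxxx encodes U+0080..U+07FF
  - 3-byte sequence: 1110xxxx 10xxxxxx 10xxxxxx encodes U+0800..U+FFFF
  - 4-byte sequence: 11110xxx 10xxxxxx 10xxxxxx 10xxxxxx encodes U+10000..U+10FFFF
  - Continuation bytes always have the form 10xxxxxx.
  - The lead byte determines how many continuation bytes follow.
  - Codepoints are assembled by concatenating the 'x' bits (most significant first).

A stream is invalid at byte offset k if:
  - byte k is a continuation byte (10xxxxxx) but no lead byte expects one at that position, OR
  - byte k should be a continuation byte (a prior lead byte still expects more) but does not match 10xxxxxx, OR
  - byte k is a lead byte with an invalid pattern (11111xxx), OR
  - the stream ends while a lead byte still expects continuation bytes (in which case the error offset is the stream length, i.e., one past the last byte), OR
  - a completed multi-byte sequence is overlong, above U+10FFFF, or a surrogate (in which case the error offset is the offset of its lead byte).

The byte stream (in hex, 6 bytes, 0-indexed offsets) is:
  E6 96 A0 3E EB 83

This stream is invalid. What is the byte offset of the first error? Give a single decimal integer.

Answer: 6

Derivation:
Byte[0]=E6: 3-byte lead, need 2 cont bytes. acc=0x6
Byte[1]=96: continuation. acc=(acc<<6)|0x16=0x196
Byte[2]=A0: continuation. acc=(acc<<6)|0x20=0x65A0
Completed: cp=U+65A0 (starts at byte 0)
Byte[3]=3E: 1-byte ASCII. cp=U+003E
Byte[4]=EB: 3-byte lead, need 2 cont bytes. acc=0xB
Byte[5]=83: continuation. acc=(acc<<6)|0x03=0x2C3
Byte[6]: stream ended, expected continuation. INVALID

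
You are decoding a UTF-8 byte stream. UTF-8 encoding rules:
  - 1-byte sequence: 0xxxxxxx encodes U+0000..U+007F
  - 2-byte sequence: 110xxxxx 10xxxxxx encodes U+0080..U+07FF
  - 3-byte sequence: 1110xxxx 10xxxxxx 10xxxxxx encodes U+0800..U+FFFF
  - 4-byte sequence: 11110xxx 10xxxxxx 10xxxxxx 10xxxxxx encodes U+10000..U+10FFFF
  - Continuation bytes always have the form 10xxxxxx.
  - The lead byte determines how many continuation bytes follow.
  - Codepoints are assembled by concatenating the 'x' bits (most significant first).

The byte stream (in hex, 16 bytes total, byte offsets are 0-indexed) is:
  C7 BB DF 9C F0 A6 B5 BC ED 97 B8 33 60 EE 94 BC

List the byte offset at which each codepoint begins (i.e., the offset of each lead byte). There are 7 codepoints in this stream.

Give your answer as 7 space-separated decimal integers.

Byte[0]=C7: 2-byte lead, need 1 cont bytes. acc=0x7
Byte[1]=BB: continuation. acc=(acc<<6)|0x3B=0x1FB
Completed: cp=U+01FB (starts at byte 0)
Byte[2]=DF: 2-byte lead, need 1 cont bytes. acc=0x1F
Byte[3]=9C: continuation. acc=(acc<<6)|0x1C=0x7DC
Completed: cp=U+07DC (starts at byte 2)
Byte[4]=F0: 4-byte lead, need 3 cont bytes. acc=0x0
Byte[5]=A6: continuation. acc=(acc<<6)|0x26=0x26
Byte[6]=B5: continuation. acc=(acc<<6)|0x35=0x9B5
Byte[7]=BC: continuation. acc=(acc<<6)|0x3C=0x26D7C
Completed: cp=U+26D7C (starts at byte 4)
Byte[8]=ED: 3-byte lead, need 2 cont bytes. acc=0xD
Byte[9]=97: continuation. acc=(acc<<6)|0x17=0x357
Byte[10]=B8: continuation. acc=(acc<<6)|0x38=0xD5F8
Completed: cp=U+D5F8 (starts at byte 8)
Byte[11]=33: 1-byte ASCII. cp=U+0033
Byte[12]=60: 1-byte ASCII. cp=U+0060
Byte[13]=EE: 3-byte lead, need 2 cont bytes. acc=0xE
Byte[14]=94: continuation. acc=(acc<<6)|0x14=0x394
Byte[15]=BC: continuation. acc=(acc<<6)|0x3C=0xE53C
Completed: cp=U+E53C (starts at byte 13)

Answer: 0 2 4 8 11 12 13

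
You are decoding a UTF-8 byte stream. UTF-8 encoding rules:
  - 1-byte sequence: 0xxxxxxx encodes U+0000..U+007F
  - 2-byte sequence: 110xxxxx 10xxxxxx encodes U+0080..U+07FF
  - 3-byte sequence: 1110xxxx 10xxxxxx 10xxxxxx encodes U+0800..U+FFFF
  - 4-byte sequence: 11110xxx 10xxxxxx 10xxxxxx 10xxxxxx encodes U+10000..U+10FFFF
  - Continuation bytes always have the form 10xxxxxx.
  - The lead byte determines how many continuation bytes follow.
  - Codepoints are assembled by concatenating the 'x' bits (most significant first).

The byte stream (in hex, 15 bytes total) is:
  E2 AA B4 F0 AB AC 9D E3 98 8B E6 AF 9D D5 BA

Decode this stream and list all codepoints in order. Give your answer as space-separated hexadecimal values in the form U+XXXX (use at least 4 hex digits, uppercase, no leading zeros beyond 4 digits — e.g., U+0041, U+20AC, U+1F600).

Byte[0]=E2: 3-byte lead, need 2 cont bytes. acc=0x2
Byte[1]=AA: continuation. acc=(acc<<6)|0x2A=0xAA
Byte[2]=B4: continuation. acc=(acc<<6)|0x34=0x2AB4
Completed: cp=U+2AB4 (starts at byte 0)
Byte[3]=F0: 4-byte lead, need 3 cont bytes. acc=0x0
Byte[4]=AB: continuation. acc=(acc<<6)|0x2B=0x2B
Byte[5]=AC: continuation. acc=(acc<<6)|0x2C=0xAEC
Byte[6]=9D: continuation. acc=(acc<<6)|0x1D=0x2BB1D
Completed: cp=U+2BB1D (starts at byte 3)
Byte[7]=E3: 3-byte lead, need 2 cont bytes. acc=0x3
Byte[8]=98: continuation. acc=(acc<<6)|0x18=0xD8
Byte[9]=8B: continuation. acc=(acc<<6)|0x0B=0x360B
Completed: cp=U+360B (starts at byte 7)
Byte[10]=E6: 3-byte lead, need 2 cont bytes. acc=0x6
Byte[11]=AF: continuation. acc=(acc<<6)|0x2F=0x1AF
Byte[12]=9D: continuation. acc=(acc<<6)|0x1D=0x6BDD
Completed: cp=U+6BDD (starts at byte 10)
Byte[13]=D5: 2-byte lead, need 1 cont bytes. acc=0x15
Byte[14]=BA: continuation. acc=(acc<<6)|0x3A=0x57A
Completed: cp=U+057A (starts at byte 13)

Answer: U+2AB4 U+2BB1D U+360B U+6BDD U+057A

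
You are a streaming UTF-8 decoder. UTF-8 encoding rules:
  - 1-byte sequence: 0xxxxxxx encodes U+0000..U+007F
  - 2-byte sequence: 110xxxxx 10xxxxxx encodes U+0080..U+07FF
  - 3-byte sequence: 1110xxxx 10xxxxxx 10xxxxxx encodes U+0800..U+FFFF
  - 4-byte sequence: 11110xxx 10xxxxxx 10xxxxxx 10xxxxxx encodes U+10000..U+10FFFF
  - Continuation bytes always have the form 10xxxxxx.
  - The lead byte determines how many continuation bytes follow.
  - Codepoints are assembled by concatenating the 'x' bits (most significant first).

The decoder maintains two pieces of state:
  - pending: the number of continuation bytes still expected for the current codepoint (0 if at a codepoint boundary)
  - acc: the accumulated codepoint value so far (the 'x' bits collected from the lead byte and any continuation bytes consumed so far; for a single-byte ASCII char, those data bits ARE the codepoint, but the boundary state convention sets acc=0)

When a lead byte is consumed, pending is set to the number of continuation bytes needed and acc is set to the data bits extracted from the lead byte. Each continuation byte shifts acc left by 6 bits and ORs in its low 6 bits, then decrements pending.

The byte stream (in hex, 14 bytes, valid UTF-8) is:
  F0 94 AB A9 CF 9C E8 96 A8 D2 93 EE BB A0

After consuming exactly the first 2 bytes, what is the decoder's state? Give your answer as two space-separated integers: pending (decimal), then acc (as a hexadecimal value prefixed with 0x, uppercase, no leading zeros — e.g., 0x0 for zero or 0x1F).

Byte[0]=F0: 4-byte lead. pending=3, acc=0x0
Byte[1]=94: continuation. acc=(acc<<6)|0x14=0x14, pending=2

Answer: 2 0x14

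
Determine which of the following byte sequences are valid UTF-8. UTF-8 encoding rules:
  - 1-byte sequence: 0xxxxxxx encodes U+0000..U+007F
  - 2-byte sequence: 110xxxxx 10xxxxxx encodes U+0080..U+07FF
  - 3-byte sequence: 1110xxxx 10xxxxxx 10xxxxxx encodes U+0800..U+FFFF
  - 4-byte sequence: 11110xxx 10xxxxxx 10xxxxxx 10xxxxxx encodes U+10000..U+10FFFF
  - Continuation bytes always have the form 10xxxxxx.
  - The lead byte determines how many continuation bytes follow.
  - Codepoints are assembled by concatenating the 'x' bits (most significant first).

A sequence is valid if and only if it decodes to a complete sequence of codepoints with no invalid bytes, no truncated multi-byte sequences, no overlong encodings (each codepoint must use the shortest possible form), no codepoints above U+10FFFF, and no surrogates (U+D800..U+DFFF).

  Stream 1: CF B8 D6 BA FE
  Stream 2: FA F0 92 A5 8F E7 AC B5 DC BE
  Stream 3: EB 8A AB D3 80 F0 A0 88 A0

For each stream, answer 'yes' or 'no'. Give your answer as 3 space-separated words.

Stream 1: error at byte offset 4. INVALID
Stream 2: error at byte offset 0. INVALID
Stream 3: decodes cleanly. VALID

Answer: no no yes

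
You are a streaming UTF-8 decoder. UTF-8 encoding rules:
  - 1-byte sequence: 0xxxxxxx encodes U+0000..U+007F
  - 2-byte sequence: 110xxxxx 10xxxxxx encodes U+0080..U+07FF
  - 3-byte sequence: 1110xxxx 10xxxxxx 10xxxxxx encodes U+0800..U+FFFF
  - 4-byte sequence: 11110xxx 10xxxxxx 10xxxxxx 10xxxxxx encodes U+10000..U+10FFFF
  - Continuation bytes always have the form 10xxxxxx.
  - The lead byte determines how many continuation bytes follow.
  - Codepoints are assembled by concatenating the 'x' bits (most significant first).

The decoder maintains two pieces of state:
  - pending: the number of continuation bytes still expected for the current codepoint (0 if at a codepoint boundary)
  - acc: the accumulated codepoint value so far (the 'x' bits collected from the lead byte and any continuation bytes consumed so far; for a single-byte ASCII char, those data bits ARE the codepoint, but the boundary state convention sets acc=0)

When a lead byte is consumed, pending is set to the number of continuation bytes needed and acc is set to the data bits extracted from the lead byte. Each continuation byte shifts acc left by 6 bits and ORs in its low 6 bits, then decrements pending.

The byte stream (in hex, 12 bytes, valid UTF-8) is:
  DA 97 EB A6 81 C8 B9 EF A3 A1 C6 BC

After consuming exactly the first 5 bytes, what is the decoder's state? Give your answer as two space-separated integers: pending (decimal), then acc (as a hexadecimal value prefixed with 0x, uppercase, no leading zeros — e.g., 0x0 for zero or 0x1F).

Byte[0]=DA: 2-byte lead. pending=1, acc=0x1A
Byte[1]=97: continuation. acc=(acc<<6)|0x17=0x697, pending=0
Byte[2]=EB: 3-byte lead. pending=2, acc=0xB
Byte[3]=A6: continuation. acc=(acc<<6)|0x26=0x2E6, pending=1
Byte[4]=81: continuation. acc=(acc<<6)|0x01=0xB981, pending=0

Answer: 0 0xB981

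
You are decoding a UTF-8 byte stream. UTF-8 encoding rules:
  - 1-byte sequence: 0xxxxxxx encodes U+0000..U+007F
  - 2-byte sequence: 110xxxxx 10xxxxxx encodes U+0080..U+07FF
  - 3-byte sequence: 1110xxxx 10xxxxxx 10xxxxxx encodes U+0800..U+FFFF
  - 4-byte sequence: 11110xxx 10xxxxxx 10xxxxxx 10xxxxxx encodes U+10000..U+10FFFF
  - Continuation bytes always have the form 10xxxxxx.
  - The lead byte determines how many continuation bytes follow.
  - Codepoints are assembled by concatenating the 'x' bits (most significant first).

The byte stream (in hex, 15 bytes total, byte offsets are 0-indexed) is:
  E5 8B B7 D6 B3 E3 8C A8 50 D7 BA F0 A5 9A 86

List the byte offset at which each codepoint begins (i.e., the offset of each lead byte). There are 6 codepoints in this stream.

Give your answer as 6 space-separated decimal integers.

Byte[0]=E5: 3-byte lead, need 2 cont bytes. acc=0x5
Byte[1]=8B: continuation. acc=(acc<<6)|0x0B=0x14B
Byte[2]=B7: continuation. acc=(acc<<6)|0x37=0x52F7
Completed: cp=U+52F7 (starts at byte 0)
Byte[3]=D6: 2-byte lead, need 1 cont bytes. acc=0x16
Byte[4]=B3: continuation. acc=(acc<<6)|0x33=0x5B3
Completed: cp=U+05B3 (starts at byte 3)
Byte[5]=E3: 3-byte lead, need 2 cont bytes. acc=0x3
Byte[6]=8C: continuation. acc=(acc<<6)|0x0C=0xCC
Byte[7]=A8: continuation. acc=(acc<<6)|0x28=0x3328
Completed: cp=U+3328 (starts at byte 5)
Byte[8]=50: 1-byte ASCII. cp=U+0050
Byte[9]=D7: 2-byte lead, need 1 cont bytes. acc=0x17
Byte[10]=BA: continuation. acc=(acc<<6)|0x3A=0x5FA
Completed: cp=U+05FA (starts at byte 9)
Byte[11]=F0: 4-byte lead, need 3 cont bytes. acc=0x0
Byte[12]=A5: continuation. acc=(acc<<6)|0x25=0x25
Byte[13]=9A: continuation. acc=(acc<<6)|0x1A=0x95A
Byte[14]=86: continuation. acc=(acc<<6)|0x06=0x25686
Completed: cp=U+25686 (starts at byte 11)

Answer: 0 3 5 8 9 11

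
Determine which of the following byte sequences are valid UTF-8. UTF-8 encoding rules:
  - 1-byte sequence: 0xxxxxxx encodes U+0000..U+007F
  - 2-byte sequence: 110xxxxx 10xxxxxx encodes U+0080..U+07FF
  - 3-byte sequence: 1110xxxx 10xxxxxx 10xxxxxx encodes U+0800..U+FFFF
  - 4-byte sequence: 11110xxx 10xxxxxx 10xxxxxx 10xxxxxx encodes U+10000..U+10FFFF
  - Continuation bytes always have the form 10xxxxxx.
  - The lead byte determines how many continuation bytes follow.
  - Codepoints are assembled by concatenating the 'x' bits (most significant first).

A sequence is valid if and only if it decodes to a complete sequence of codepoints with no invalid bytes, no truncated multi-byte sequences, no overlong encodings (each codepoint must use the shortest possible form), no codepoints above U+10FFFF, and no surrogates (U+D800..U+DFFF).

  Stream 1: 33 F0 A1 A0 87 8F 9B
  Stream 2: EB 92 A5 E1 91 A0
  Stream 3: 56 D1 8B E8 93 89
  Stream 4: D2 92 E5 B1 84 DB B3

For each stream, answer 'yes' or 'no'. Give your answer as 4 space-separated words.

Answer: no yes yes yes

Derivation:
Stream 1: error at byte offset 5. INVALID
Stream 2: decodes cleanly. VALID
Stream 3: decodes cleanly. VALID
Stream 4: decodes cleanly. VALID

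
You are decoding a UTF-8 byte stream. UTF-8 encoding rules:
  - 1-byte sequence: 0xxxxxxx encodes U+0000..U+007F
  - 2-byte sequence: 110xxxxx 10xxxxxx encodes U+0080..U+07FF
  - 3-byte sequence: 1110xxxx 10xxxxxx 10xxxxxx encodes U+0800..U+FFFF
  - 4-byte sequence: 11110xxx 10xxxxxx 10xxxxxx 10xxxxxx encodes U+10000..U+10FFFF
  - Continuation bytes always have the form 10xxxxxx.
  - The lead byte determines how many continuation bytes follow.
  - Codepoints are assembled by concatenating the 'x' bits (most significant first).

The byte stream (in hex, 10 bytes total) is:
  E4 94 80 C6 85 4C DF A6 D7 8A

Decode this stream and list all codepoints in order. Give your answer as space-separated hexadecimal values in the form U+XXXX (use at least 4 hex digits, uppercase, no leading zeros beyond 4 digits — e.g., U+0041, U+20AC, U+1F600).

Byte[0]=E4: 3-byte lead, need 2 cont bytes. acc=0x4
Byte[1]=94: continuation. acc=(acc<<6)|0x14=0x114
Byte[2]=80: continuation. acc=(acc<<6)|0x00=0x4500
Completed: cp=U+4500 (starts at byte 0)
Byte[3]=C6: 2-byte lead, need 1 cont bytes. acc=0x6
Byte[4]=85: continuation. acc=(acc<<6)|0x05=0x185
Completed: cp=U+0185 (starts at byte 3)
Byte[5]=4C: 1-byte ASCII. cp=U+004C
Byte[6]=DF: 2-byte lead, need 1 cont bytes. acc=0x1F
Byte[7]=A6: continuation. acc=(acc<<6)|0x26=0x7E6
Completed: cp=U+07E6 (starts at byte 6)
Byte[8]=D7: 2-byte lead, need 1 cont bytes. acc=0x17
Byte[9]=8A: continuation. acc=(acc<<6)|0x0A=0x5CA
Completed: cp=U+05CA (starts at byte 8)

Answer: U+4500 U+0185 U+004C U+07E6 U+05CA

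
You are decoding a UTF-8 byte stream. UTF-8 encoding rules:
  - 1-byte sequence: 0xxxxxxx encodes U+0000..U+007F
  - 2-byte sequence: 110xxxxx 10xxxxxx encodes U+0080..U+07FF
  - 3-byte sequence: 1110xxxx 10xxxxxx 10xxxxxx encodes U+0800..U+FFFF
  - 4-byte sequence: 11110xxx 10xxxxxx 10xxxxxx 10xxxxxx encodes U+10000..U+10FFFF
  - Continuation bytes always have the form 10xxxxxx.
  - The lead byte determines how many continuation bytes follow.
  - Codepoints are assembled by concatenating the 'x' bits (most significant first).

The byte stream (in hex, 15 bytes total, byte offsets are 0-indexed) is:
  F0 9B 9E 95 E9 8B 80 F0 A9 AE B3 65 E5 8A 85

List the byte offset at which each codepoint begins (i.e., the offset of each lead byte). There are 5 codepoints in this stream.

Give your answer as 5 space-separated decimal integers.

Byte[0]=F0: 4-byte lead, need 3 cont bytes. acc=0x0
Byte[1]=9B: continuation. acc=(acc<<6)|0x1B=0x1B
Byte[2]=9E: continuation. acc=(acc<<6)|0x1E=0x6DE
Byte[3]=95: continuation. acc=(acc<<6)|0x15=0x1B795
Completed: cp=U+1B795 (starts at byte 0)
Byte[4]=E9: 3-byte lead, need 2 cont bytes. acc=0x9
Byte[5]=8B: continuation. acc=(acc<<6)|0x0B=0x24B
Byte[6]=80: continuation. acc=(acc<<6)|0x00=0x92C0
Completed: cp=U+92C0 (starts at byte 4)
Byte[7]=F0: 4-byte lead, need 3 cont bytes. acc=0x0
Byte[8]=A9: continuation. acc=(acc<<6)|0x29=0x29
Byte[9]=AE: continuation. acc=(acc<<6)|0x2E=0xA6E
Byte[10]=B3: continuation. acc=(acc<<6)|0x33=0x29BB3
Completed: cp=U+29BB3 (starts at byte 7)
Byte[11]=65: 1-byte ASCII. cp=U+0065
Byte[12]=E5: 3-byte lead, need 2 cont bytes. acc=0x5
Byte[13]=8A: continuation. acc=(acc<<6)|0x0A=0x14A
Byte[14]=85: continuation. acc=(acc<<6)|0x05=0x5285
Completed: cp=U+5285 (starts at byte 12)

Answer: 0 4 7 11 12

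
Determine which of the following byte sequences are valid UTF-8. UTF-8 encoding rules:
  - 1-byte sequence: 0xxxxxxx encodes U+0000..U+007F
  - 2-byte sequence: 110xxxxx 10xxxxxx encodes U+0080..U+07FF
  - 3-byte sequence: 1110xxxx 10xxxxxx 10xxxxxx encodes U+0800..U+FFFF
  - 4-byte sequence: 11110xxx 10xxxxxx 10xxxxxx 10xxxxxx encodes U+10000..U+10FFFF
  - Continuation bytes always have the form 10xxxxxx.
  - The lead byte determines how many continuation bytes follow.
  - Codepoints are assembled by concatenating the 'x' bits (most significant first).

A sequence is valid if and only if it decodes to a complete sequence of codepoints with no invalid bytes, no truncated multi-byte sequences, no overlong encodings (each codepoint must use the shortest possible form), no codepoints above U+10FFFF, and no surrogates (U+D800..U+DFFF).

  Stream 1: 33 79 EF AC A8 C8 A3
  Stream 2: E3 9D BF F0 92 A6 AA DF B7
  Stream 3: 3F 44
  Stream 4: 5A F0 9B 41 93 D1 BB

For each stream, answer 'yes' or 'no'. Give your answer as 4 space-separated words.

Stream 1: decodes cleanly. VALID
Stream 2: decodes cleanly. VALID
Stream 3: decodes cleanly. VALID
Stream 4: error at byte offset 3. INVALID

Answer: yes yes yes no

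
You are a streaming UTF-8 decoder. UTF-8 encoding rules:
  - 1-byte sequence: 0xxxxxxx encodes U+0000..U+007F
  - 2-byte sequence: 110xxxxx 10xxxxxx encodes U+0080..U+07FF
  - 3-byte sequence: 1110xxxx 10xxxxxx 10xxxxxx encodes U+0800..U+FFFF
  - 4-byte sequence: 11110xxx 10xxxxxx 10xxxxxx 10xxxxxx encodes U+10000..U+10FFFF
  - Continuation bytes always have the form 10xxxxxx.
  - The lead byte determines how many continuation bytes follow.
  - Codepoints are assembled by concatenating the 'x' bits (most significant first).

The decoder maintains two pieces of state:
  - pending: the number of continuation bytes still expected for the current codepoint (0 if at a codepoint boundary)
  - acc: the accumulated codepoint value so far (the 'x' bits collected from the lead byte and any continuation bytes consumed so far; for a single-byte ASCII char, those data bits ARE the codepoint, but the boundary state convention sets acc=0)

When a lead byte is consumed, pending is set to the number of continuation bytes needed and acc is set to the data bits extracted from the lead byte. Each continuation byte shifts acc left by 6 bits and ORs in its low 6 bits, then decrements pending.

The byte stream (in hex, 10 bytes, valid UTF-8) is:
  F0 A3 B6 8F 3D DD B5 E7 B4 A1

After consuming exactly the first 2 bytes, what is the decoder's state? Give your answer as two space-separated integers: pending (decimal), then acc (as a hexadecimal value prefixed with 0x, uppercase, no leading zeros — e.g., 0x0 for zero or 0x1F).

Byte[0]=F0: 4-byte lead. pending=3, acc=0x0
Byte[1]=A3: continuation. acc=(acc<<6)|0x23=0x23, pending=2

Answer: 2 0x23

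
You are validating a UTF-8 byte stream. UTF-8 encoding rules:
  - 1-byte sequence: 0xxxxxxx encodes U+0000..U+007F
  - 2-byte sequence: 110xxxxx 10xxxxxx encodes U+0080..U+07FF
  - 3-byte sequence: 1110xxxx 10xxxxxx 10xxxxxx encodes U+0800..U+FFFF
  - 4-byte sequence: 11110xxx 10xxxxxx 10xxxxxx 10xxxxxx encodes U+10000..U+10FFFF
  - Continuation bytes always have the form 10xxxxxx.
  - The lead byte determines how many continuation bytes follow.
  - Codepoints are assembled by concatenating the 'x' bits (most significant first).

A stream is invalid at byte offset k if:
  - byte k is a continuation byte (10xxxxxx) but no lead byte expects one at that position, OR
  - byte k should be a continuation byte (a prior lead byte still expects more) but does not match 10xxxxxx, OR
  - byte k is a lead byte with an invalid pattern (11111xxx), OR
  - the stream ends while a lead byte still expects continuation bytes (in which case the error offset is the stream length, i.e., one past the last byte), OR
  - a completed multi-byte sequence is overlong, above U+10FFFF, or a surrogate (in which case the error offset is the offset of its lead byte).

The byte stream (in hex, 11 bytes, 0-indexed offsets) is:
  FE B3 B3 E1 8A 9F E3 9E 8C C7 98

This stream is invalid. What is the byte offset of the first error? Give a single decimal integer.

Byte[0]=FE: INVALID lead byte (not 0xxx/110x/1110/11110)

Answer: 0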